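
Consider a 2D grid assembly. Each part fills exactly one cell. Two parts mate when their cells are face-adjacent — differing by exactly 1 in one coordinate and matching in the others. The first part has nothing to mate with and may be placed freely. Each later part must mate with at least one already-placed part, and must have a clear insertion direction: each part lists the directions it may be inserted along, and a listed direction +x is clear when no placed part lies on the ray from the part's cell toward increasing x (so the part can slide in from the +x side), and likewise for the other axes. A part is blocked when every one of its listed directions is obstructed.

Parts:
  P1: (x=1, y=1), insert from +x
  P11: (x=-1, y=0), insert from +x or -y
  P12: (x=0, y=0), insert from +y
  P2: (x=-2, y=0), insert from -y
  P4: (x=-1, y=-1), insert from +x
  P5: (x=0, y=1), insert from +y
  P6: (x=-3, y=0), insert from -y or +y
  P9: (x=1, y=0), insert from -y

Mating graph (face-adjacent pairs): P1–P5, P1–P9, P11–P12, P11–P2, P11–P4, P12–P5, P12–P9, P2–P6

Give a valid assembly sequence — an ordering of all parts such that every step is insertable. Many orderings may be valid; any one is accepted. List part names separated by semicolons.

1. P11@(-1, 0) [+x clear] — {P11}
2. P4@(-1, -1) [+x clear] — {P11, P4}
3. P12@(0, 0) [+y clear] — {P11, P12, P4}
4. P2@(-2, 0) [-y clear] — {P11, P12, P2, P4}
5. P6@(-3, 0) [-y clear] — {P11, P12, P2, P4, P6}
6. P5@(0, 1) [+y clear] — {P11, P12, P2, P4, P5, P6}
7. P1@(1, 1) [+x clear] — {P1, P11, P12, P2, P4, P5, P6}
8. P9@(1, 0) [-y clear] — {P1, P11, P12, P2, P4, P5, P6, P9}

P11; P4; P12; P2; P6; P5; P1; P9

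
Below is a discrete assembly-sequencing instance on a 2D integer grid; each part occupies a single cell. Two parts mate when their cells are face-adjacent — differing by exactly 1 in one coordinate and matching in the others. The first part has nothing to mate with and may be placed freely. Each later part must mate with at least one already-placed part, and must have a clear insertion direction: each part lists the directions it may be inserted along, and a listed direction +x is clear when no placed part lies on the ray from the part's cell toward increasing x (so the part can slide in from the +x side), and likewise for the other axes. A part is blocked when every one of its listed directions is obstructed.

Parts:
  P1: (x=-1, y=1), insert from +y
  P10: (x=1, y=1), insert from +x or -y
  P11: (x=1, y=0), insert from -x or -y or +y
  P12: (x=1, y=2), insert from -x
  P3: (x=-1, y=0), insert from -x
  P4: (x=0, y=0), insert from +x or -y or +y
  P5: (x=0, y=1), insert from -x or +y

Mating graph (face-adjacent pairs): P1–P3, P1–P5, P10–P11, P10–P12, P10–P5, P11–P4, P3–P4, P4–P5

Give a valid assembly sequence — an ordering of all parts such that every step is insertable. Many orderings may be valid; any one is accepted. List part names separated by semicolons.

1. P10@(1, 1) [+x clear] — {P10}
2. P11@(1, 0) [-x clear] — {P10, P11}
3. P12@(1, 2) [-x clear] — {P10, P11, P12}
4. P5@(0, 1) [-x clear] — {P10, P11, P12, P5}
5. P1@(-1, 1) [+y clear] — {P1, P10, P11, P12, P5}
6. P3@(-1, 0) [-x clear] — {P1, P10, P11, P12, P3, P5}
7. P4@(0, 0) [-y clear] — {P1, P10, P11, P12, P3, P4, P5}

P10; P11; P12; P5; P1; P3; P4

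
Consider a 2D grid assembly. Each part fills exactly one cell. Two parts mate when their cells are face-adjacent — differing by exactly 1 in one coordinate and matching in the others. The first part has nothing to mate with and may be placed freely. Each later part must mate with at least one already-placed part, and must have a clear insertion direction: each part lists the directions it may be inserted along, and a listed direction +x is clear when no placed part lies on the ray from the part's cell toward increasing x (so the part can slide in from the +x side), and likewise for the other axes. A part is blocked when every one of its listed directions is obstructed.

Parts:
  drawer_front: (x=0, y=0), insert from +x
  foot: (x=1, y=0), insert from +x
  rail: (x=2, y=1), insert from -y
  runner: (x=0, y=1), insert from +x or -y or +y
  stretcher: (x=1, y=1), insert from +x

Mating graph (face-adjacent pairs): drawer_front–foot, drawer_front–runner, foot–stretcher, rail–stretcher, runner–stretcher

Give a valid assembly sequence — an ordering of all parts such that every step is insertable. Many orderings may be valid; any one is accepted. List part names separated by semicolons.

runner; stretcher; rail; drawer_front; foot

1. runner@(0, 1) [+x clear] — {runner}
2. stretcher@(1, 1) [+x clear] — {runner, stretcher}
3. rail@(2, 1) [-y clear] — {rail, runner, stretcher}
4. drawer_front@(0, 0) [+x clear] — {drawer_front, rail, runner, stretcher}
5. foot@(1, 0) [+x clear] — {drawer_front, foot, rail, runner, stretcher}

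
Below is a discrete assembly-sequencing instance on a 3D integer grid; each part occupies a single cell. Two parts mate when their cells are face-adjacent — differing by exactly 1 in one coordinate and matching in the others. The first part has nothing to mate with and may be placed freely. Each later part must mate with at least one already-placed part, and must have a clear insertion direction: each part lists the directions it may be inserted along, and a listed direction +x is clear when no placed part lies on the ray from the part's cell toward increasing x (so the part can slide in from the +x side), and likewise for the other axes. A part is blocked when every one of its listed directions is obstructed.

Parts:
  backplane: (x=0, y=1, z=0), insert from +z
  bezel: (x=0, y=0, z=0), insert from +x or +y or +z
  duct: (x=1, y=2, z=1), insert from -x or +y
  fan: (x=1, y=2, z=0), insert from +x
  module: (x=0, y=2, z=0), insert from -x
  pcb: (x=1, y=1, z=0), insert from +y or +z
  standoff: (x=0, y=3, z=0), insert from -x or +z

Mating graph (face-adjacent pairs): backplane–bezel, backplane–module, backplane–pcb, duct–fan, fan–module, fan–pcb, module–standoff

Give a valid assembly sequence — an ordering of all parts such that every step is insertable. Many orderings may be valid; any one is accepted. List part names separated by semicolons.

pcb; fan; duct; module; standoff; backplane; bezel

1. pcb@(1, 1, 0) [+y clear] — {pcb}
2. fan@(1, 2, 0) [+x clear] — {fan, pcb}
3. duct@(1, 2, 1) [-x clear] — {duct, fan, pcb}
4. module@(0, 2, 0) [-x clear] — {duct, fan, module, pcb}
5. standoff@(0, 3, 0) [-x clear] — {duct, fan, module, pcb, standoff}
6. backplane@(0, 1, 0) [+z clear] — {backplane, duct, fan, module, pcb, standoff}
7. bezel@(0, 0, 0) [+x clear] — {backplane, bezel, duct, fan, module, pcb, standoff}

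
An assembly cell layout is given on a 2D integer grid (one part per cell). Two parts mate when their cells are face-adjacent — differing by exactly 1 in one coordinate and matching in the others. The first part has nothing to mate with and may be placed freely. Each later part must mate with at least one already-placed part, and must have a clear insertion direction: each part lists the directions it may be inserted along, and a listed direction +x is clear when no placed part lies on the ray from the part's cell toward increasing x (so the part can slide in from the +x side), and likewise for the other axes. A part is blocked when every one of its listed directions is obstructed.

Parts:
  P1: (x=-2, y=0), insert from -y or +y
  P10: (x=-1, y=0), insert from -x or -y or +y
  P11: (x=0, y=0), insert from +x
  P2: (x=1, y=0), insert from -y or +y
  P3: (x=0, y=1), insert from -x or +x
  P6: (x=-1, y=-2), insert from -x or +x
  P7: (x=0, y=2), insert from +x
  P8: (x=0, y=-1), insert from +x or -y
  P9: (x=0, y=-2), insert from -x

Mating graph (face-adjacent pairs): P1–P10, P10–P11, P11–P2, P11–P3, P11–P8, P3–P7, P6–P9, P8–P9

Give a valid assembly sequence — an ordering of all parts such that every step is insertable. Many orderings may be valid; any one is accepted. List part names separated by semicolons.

P1; P10; P11; P3; P7; P2; P8; P9; P6

1. P1@(-2, 0) [-y clear] — {P1}
2. P10@(-1, 0) [-y clear] — {P1, P10}
3. P11@(0, 0) [+x clear] — {P1, P10, P11}
4. P3@(0, 1) [-x clear] — {P1, P10, P11, P3}
5. P7@(0, 2) [+x clear] — {P1, P10, P11, P3, P7}
6. P2@(1, 0) [-y clear] — {P1, P10, P11, P2, P3, P7}
7. P8@(0, -1) [+x clear] — {P1, P10, P11, P2, P3, P7, P8}
8. P9@(0, -2) [-x clear] — {P1, P10, P11, P2, P3, P7, P8, P9}
9. P6@(-1, -2) [-x clear] — {P1, P10, P11, P2, P3, P6, P7, P8, P9}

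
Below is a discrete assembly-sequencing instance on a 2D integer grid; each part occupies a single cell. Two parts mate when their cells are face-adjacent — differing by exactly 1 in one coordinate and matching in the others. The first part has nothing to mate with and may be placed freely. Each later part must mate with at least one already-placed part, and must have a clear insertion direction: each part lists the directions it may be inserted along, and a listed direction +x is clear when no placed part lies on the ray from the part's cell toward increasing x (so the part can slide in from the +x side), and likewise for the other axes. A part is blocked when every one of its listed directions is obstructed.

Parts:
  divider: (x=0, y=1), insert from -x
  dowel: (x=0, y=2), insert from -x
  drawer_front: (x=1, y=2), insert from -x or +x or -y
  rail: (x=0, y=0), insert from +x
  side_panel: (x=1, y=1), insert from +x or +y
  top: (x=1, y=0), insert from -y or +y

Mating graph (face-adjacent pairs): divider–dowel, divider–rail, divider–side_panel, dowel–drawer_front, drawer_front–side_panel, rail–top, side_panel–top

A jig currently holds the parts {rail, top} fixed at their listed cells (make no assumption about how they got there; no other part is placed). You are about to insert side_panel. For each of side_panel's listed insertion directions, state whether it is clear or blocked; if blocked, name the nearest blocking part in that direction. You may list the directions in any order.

+x: ray from side_panel(1, 1) has no placed part ⇒ clear
+y: ray from side_panel(1, 1) has no placed part ⇒ clear

+x: clear; +y: clear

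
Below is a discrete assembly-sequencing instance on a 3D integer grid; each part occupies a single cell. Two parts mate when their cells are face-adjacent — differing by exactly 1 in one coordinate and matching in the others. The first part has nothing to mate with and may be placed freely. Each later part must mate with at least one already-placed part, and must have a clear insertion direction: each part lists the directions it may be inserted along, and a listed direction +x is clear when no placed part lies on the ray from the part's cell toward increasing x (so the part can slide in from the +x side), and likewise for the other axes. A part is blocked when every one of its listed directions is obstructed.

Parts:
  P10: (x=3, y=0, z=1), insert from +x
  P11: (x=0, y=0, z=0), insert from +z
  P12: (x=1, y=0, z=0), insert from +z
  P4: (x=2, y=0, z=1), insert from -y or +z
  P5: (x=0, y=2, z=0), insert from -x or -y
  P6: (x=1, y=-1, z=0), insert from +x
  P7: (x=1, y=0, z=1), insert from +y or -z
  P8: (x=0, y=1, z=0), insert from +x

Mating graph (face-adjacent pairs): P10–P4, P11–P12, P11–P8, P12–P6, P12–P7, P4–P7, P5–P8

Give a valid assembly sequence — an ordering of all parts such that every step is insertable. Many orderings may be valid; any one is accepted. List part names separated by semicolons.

P8; P11; P12; P6; P7; P5; P4; P10

1. P8@(0, 1, 0) [+x clear] — {P8}
2. P11@(0, 0, 0) [+z clear] — {P11, P8}
3. P12@(1, 0, 0) [+z clear] — {P11, P12, P8}
4. P6@(1, -1, 0) [+x clear] — {P11, P12, P6, P8}
5. P7@(1, 0, 1) [+y clear] — {P11, P12, P6, P7, P8}
6. P5@(0, 2, 0) [-x clear] — {P11, P12, P5, P6, P7, P8}
7. P4@(2, 0, 1) [-y clear] — {P11, P12, P4, P5, P6, P7, P8}
8. P10@(3, 0, 1) [+x clear] — {P10, P11, P12, P4, P5, P6, P7, P8}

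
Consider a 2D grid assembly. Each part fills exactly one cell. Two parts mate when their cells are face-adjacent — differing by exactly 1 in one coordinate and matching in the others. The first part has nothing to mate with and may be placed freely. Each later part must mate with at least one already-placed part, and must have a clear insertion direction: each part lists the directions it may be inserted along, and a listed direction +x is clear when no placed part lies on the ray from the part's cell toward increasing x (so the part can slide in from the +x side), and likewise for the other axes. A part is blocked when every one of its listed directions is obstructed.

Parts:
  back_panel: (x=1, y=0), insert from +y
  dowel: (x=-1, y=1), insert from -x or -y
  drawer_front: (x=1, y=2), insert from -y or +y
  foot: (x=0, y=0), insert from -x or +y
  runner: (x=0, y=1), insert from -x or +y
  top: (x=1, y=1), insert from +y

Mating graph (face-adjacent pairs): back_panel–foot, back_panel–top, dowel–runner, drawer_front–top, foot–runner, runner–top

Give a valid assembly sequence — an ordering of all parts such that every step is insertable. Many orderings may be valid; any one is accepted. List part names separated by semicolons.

back_panel; foot; runner; top; drawer_front; dowel

1. back_panel@(1, 0) [+y clear] — {back_panel}
2. foot@(0, 0) [-x clear] — {back_panel, foot}
3. runner@(0, 1) [-x clear] — {back_panel, foot, runner}
4. top@(1, 1) [+y clear] — {back_panel, foot, runner, top}
5. drawer_front@(1, 2) [+y clear] — {back_panel, drawer_front, foot, runner, top}
6. dowel@(-1, 1) [-x clear] — {back_panel, dowel, drawer_front, foot, runner, top}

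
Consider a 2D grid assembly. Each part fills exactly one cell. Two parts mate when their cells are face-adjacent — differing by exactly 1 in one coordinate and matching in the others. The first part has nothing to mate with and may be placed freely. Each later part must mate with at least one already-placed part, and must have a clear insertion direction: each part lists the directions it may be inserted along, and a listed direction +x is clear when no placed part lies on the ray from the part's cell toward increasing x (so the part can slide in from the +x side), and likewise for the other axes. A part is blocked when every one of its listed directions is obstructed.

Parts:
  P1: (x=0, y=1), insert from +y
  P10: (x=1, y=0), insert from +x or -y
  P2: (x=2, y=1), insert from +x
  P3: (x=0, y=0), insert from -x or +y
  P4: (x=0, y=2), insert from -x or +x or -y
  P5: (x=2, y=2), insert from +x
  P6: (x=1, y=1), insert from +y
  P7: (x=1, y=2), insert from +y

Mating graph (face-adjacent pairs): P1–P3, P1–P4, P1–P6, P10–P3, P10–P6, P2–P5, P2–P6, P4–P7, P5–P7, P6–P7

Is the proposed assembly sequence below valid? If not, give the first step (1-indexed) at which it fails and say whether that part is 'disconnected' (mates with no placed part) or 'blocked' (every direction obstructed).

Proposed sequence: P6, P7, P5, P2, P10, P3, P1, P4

Valid

1. P6@(1, 1) [+y clear] — {P6}
2. P7@(1, 2) [+y clear] — {P6, P7}
3. P5@(2, 2) [+x clear] — {P5, P6, P7}
4. P2@(2, 1) [+x clear] — {P2, P5, P6, P7}
5. P10@(1, 0) [+x clear] — {P10, P2, P5, P6, P7}
6. P3@(0, 0) [-x clear] — {P10, P2, P3, P5, P6, P7}
7. P1@(0, 1) [+y clear] — {P1, P10, P2, P3, P5, P6, P7}
8. P4@(0, 2) [-x clear] — {P1, P10, P2, P3, P4, P5, P6, P7}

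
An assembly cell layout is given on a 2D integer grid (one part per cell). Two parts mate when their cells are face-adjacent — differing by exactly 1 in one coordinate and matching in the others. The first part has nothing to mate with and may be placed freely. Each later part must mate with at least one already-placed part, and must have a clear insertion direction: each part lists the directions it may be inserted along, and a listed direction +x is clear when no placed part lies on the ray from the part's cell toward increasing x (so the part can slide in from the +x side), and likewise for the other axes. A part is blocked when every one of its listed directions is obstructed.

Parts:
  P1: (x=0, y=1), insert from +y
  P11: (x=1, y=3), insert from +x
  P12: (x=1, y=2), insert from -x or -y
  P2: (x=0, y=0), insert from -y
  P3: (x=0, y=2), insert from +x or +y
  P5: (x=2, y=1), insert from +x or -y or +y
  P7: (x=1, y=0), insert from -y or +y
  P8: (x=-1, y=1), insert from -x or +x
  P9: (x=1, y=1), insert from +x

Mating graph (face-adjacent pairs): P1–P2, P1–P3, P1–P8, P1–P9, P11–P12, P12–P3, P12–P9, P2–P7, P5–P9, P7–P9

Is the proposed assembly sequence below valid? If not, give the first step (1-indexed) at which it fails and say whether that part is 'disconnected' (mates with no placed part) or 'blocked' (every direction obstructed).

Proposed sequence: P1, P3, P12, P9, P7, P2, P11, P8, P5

1. P1@(0, 1) [+y clear] — {P1}
2. P3@(0, 2) [+x clear] — {P1, P3}
3. P12@(1, 2) [-y clear] — {P1, P12, P3}
4. P9@(1, 1) [+x clear] — {P1, P12, P3, P9}
5. P7@(1, 0) [-y clear] — {P1, P12, P3, P7, P9}
6. P2@(0, 0) [-y clear] — {P1, P12, P2, P3, P7, P9}
7. P11@(1, 3) [+x clear] — {P1, P11, P12, P2, P3, P7, P9}
8. P8@(-1, 1) [-x clear] — {P1, P11, P12, P2, P3, P7, P8, P9}
9. P5@(2, 1) [+x clear] — {P1, P11, P12, P2, P3, P5, P7, P8, P9}

Valid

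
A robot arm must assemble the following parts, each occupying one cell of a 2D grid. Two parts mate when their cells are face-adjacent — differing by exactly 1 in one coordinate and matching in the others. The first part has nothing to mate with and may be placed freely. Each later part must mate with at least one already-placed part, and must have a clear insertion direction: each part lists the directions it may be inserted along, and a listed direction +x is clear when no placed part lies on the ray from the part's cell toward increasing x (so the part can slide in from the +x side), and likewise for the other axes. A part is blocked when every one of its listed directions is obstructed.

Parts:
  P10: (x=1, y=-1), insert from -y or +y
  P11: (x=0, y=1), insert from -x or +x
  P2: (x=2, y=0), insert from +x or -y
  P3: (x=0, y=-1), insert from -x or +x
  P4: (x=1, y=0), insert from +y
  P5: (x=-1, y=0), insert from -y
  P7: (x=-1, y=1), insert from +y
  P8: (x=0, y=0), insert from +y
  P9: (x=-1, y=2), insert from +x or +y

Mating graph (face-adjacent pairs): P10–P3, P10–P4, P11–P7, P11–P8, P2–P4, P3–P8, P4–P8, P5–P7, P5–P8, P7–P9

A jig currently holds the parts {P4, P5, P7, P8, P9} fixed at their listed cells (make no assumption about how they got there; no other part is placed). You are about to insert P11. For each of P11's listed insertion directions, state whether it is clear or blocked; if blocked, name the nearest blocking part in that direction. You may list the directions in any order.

-x: nearest on ray is P7@(-1, 1) ⇒ blocked
+x: ray from P11(0, 1) has no placed part ⇒ clear

+x: clear; -x: blocked by P7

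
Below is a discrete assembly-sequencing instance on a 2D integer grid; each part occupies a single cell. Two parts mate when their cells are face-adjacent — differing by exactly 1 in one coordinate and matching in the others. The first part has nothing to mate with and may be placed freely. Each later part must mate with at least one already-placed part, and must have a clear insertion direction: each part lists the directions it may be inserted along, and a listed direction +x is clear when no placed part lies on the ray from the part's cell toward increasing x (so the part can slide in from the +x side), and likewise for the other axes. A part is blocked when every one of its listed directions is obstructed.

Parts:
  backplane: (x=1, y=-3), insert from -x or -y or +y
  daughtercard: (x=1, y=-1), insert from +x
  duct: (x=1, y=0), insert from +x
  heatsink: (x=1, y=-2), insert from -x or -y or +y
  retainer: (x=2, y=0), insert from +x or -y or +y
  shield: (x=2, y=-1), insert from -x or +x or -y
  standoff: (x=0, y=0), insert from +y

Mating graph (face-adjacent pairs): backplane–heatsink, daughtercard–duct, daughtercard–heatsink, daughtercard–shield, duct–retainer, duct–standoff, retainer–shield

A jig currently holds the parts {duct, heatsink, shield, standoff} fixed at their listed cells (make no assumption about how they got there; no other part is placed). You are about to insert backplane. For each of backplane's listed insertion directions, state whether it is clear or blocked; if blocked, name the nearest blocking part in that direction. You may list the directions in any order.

-x: ray from backplane(1, -3) has no placed part ⇒ clear
-y: ray from backplane(1, -3) has no placed part ⇒ clear
+y: nearest on ray is heatsink@(1, -2) ⇒ blocked

+y: blocked by heatsink; -x: clear; -y: clear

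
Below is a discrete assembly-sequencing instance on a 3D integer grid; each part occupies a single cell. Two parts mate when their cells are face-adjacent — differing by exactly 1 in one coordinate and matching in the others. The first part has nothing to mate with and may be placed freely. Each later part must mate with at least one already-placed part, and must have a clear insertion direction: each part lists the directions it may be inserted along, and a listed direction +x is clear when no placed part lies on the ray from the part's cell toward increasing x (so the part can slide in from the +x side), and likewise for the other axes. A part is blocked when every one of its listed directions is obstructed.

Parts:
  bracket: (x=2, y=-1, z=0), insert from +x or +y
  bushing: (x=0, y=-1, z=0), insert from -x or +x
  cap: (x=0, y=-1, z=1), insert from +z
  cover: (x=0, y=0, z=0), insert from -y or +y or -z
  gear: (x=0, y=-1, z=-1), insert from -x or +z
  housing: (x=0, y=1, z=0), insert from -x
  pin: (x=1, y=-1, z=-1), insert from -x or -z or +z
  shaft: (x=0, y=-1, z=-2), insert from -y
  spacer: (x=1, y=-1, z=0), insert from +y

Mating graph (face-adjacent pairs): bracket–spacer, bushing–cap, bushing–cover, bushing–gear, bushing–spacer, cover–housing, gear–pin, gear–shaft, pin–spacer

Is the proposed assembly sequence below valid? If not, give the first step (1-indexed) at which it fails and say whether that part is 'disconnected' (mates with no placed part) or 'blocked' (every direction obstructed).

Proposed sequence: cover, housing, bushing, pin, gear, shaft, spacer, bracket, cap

Invalid at step 4 (disconnected)

1. cover@(0, 0, 0) [-y clear] — {cover}
2. housing@(0, 1, 0) [-x clear] — {cover, housing}
3. bushing@(0, -1, 0) [-x clear] — {bushing, cover, housing}
4. pin@(1, -1, -1) — no placed neighbour ⇒ disconnected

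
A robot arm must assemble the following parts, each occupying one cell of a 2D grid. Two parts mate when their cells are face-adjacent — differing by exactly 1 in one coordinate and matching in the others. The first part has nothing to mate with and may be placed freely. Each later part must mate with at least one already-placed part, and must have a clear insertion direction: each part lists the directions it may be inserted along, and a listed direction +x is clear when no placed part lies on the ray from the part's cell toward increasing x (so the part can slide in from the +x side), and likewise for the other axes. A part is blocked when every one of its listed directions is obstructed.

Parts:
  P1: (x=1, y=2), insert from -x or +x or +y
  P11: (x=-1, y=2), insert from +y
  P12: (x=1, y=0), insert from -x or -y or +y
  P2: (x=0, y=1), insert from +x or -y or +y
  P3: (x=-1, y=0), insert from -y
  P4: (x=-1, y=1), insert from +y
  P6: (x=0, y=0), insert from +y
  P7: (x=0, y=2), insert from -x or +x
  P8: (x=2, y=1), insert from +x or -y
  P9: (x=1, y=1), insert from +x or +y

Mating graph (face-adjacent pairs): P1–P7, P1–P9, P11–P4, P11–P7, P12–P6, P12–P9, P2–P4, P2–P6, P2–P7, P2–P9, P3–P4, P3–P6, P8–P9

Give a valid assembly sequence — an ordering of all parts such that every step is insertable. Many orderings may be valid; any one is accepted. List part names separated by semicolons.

1. P3@(-1, 0) [-y clear] — {P3}
2. P4@(-1, 1) [+y clear] — {P3, P4}
3. P11@(-1, 2) [+y clear] — {P11, P3, P4}
4. P6@(0, 0) [+y clear] — {P11, P3, P4, P6}
5. P2@(0, 1) [+x clear] — {P11, P2, P3, P4, P6}
6. P7@(0, 2) [+x clear] — {P11, P2, P3, P4, P6, P7}
7. P1@(1, 2) [+x clear] — {P1, P11, P2, P3, P4, P6, P7}
8. P12@(1, 0) [-y clear] — {P1, P11, P12, P2, P3, P4, P6, P7}
9. P9@(1, 1) [+x clear] — {P1, P11, P12, P2, P3, P4, P6, P7, P9}
10. P8@(2, 1) [+x clear] — {P1, P11, P12, P2, P3, P4, P6, P7, P8, P9}

P3; P4; P11; P6; P2; P7; P1; P12; P9; P8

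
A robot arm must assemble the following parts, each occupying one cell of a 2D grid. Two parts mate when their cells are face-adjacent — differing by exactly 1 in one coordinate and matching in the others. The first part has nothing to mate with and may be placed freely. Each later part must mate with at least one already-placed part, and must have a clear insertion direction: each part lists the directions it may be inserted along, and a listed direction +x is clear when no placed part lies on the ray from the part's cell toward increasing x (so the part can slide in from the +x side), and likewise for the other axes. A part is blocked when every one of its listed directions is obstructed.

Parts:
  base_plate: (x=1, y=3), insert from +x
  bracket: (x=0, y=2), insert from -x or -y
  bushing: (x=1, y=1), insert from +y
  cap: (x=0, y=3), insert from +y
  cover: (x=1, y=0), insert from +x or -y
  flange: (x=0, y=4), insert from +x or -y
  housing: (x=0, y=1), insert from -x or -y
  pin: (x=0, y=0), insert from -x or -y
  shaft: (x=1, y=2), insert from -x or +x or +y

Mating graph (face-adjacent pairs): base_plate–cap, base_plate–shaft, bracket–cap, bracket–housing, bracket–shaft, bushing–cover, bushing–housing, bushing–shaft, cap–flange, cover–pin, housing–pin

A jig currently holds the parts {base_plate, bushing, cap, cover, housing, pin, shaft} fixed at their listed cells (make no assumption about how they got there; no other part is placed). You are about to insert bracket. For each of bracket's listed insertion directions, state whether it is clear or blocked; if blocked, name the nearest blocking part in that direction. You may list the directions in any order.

-x: ray from bracket(0, 2) has no placed part ⇒ clear
-y: nearest on ray is housing@(0, 1) ⇒ blocked

-x: clear; -y: blocked by housing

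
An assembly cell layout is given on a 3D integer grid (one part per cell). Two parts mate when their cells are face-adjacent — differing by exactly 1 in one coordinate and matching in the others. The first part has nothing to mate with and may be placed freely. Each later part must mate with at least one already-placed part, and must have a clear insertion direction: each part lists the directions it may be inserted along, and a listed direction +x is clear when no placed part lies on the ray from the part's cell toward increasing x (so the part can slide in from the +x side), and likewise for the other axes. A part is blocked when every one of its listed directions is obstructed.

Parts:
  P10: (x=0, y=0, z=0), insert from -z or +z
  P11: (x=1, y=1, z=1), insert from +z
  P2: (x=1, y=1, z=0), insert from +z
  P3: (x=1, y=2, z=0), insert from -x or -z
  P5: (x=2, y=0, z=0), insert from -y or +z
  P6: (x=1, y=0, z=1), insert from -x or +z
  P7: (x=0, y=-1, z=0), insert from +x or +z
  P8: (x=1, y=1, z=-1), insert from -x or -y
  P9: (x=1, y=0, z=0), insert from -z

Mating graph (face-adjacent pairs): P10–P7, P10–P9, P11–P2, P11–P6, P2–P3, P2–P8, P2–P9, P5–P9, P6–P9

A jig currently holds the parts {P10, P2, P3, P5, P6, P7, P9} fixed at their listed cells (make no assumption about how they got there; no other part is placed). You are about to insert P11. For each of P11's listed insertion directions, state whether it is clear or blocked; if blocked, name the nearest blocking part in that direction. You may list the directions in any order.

+z: clear

+z: ray from P11(1, 1, 1) has no placed part ⇒ clear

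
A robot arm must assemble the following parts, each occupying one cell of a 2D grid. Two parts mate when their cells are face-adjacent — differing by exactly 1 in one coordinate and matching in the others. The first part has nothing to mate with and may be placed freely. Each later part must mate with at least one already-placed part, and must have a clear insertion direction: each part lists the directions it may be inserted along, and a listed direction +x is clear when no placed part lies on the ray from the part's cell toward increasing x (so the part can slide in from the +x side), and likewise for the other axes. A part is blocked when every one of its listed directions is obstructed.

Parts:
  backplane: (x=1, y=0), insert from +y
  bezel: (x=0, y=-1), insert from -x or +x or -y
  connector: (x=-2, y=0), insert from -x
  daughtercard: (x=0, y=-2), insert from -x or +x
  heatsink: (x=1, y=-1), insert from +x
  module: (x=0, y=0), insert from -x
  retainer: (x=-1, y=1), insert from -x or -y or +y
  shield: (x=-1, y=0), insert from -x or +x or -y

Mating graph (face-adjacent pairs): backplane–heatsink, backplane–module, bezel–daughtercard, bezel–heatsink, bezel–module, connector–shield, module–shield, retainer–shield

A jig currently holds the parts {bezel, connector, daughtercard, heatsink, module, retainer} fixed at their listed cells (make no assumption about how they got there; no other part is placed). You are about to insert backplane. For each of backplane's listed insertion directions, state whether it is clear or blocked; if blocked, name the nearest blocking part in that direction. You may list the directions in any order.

+y: clear

+y: ray from backplane(1, 0) has no placed part ⇒ clear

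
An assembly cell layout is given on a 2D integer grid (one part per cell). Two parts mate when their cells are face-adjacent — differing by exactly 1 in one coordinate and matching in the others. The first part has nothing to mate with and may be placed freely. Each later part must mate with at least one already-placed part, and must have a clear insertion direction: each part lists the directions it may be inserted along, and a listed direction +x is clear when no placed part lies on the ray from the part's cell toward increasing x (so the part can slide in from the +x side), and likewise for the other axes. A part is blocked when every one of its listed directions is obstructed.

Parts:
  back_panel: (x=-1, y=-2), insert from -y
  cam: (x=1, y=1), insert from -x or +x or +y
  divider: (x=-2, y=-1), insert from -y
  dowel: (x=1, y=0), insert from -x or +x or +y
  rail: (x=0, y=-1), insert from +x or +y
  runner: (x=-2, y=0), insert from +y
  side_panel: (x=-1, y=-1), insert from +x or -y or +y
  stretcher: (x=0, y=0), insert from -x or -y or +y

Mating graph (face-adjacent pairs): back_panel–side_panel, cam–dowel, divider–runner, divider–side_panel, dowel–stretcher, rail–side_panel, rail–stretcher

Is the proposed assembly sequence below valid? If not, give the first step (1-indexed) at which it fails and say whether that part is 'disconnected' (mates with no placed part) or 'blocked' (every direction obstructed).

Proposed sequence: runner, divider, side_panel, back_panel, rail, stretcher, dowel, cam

Valid

1. runner@(-2, 0) [+y clear] — {runner}
2. divider@(-2, -1) [-y clear] — {divider, runner}
3. side_panel@(-1, -1) [+x clear] — {divider, runner, side_panel}
4. back_panel@(-1, -2) [-y clear] — {back_panel, divider, runner, side_panel}
5. rail@(0, -1) [+x clear] — {back_panel, divider, rail, runner, side_panel}
6. stretcher@(0, 0) [+y clear] — {back_panel, divider, rail, runner, side_panel, stretcher}
7. dowel@(1, 0) [+x clear] — {back_panel, divider, dowel, rail, runner, side_panel, stretcher}
8. cam@(1, 1) [-x clear] — {back_panel, cam, divider, dowel, rail, runner, side_panel, stretcher}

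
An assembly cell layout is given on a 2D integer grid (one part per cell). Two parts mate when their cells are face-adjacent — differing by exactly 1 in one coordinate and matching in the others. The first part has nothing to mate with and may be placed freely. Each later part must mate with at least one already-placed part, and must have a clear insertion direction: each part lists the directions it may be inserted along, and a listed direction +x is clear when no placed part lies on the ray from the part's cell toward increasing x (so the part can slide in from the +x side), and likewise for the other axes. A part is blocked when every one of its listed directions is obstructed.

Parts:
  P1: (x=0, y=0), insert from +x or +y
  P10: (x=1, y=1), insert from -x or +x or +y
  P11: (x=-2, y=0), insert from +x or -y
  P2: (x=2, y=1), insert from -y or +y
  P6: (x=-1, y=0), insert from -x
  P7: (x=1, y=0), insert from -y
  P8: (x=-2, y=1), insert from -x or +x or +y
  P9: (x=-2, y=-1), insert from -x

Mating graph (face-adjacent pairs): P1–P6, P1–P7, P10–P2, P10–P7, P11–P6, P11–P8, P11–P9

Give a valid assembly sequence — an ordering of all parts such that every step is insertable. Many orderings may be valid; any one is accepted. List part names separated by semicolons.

1. P6@(-1, 0) [-x clear] — {P6}
2. P11@(-2, 0) [-y clear] — {P11, P6}
3. P9@(-2, -1) [-x clear] — {P11, P6, P9}
4. P1@(0, 0) [+x clear] — {P1, P11, P6, P9}
5. P7@(1, 0) [-y clear] — {P1, P11, P6, P7, P9}
6. P8@(-2, 1) [-x clear] — {P1, P11, P6, P7, P8, P9}
7. P10@(1, 1) [+x clear] — {P1, P10, P11, P6, P7, P8, P9}
8. P2@(2, 1) [-y clear] — {P1, P10, P11, P2, P6, P7, P8, P9}

P6; P11; P9; P1; P7; P8; P10; P2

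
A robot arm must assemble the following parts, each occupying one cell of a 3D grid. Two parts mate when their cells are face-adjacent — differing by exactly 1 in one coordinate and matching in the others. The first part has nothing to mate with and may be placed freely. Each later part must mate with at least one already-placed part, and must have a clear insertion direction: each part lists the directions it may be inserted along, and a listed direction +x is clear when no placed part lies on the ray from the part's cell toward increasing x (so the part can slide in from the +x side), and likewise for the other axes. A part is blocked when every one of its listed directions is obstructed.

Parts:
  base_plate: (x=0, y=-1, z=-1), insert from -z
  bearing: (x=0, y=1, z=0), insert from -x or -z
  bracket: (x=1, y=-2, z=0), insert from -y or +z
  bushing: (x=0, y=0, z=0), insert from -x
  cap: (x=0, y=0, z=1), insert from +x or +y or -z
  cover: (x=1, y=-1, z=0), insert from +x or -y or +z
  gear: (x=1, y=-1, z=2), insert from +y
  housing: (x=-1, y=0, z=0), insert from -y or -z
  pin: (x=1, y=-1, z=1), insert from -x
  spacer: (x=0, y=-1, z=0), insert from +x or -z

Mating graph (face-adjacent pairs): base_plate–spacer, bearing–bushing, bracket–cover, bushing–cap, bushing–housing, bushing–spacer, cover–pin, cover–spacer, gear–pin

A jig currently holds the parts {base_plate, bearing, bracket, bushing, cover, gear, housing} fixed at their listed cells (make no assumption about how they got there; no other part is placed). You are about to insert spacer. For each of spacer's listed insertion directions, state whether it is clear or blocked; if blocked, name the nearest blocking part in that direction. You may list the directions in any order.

+x: nearest on ray is cover@(1, -1, 0) ⇒ blocked
-z: nearest on ray is base_plate@(0, -1, -1) ⇒ blocked

+x: blocked by cover; -z: blocked by base_plate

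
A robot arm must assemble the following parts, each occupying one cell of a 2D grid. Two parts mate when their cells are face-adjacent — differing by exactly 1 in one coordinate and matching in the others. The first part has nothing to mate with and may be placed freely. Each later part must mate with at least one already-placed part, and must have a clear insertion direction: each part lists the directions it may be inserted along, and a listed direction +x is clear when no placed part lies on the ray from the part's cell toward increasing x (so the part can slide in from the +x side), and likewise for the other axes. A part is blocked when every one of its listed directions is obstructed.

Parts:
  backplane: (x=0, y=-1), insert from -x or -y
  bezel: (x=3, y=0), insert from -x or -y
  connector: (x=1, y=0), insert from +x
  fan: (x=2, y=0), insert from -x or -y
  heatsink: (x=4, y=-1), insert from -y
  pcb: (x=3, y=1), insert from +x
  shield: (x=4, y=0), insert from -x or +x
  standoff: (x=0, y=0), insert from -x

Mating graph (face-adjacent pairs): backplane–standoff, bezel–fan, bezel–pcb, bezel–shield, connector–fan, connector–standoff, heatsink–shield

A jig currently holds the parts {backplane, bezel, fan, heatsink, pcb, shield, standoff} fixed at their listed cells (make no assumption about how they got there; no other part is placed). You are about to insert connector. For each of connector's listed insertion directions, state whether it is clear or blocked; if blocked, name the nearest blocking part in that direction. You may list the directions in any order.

+x: nearest on ray is fan@(2, 0) ⇒ blocked

+x: blocked by fan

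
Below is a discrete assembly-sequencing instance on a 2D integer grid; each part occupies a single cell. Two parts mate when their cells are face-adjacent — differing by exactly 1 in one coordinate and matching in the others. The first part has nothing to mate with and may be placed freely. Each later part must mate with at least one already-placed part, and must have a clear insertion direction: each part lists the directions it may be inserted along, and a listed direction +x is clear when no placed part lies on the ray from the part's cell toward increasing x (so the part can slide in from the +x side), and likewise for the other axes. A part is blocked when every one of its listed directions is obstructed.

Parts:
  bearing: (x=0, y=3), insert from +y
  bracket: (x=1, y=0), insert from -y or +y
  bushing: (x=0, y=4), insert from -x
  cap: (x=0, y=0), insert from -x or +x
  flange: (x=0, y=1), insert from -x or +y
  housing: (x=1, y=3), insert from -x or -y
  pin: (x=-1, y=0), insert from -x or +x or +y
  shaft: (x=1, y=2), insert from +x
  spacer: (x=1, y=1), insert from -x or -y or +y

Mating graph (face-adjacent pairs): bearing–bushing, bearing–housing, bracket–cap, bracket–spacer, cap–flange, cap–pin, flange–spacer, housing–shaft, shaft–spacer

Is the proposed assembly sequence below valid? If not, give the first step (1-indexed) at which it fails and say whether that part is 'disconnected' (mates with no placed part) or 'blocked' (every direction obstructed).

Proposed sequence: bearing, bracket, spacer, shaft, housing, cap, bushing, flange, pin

Invalid at step 2 (disconnected)

1. bearing@(0, 3) [+y clear] — {bearing}
2. bracket@(1, 0) — no placed neighbour ⇒ disconnected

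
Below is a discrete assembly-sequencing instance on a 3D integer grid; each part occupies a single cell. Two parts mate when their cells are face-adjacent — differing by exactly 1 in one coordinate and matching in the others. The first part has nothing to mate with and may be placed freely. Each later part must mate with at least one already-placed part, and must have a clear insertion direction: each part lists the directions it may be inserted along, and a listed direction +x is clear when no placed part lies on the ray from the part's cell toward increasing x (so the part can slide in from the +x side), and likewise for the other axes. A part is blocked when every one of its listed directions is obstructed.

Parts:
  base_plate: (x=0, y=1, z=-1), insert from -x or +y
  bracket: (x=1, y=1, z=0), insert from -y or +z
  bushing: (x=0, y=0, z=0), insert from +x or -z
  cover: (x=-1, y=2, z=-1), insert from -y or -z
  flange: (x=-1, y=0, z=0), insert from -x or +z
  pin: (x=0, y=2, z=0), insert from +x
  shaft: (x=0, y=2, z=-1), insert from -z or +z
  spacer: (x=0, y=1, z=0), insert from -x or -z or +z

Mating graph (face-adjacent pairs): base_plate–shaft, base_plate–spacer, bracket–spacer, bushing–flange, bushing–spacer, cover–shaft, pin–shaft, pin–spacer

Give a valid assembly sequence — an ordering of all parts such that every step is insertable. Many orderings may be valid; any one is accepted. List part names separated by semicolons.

bushing; spacer; pin; shaft; cover; bracket; base_plate; flange

1. bushing@(0, 0, 0) [+x clear] — {bushing}
2. spacer@(0, 1, 0) [-x clear] — {bushing, spacer}
3. pin@(0, 2, 0) [+x clear] — {bushing, pin, spacer}
4. shaft@(0, 2, -1) [-z clear] — {bushing, pin, shaft, spacer}
5. cover@(-1, 2, -1) [-y clear] — {bushing, cover, pin, shaft, spacer}
6. bracket@(1, 1, 0) [-y clear] — {bracket, bushing, cover, pin, shaft, spacer}
7. base_plate@(0, 1, -1) [-x clear] — {base_plate, bracket, bushing, cover, pin, shaft, spacer}
8. flange@(-1, 0, 0) [-x clear] — {base_plate, bracket, bushing, cover, flange, pin, shaft, spacer}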